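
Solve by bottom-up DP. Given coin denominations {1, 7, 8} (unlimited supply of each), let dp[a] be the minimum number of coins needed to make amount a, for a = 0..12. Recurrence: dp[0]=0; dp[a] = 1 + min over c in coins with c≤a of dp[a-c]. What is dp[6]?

6

 a  0  1  2  3  4  5  6  7  8  9 10 11 12
dp  0  1  2  3  4  5  6  1  1  2  3  4  5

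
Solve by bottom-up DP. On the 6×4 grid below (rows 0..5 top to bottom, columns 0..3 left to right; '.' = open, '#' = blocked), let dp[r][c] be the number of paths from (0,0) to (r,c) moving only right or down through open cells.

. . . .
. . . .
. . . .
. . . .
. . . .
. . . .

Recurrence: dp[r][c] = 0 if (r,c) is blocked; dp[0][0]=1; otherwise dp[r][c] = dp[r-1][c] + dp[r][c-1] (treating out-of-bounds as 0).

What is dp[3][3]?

r\c   0   1   2   3
  0   1   1   1   1
  1   1   2   3   4
  2   1   3   6  10
  3   1   4  10  20
  4   1   5  15  35
  5   1   6  21  56

20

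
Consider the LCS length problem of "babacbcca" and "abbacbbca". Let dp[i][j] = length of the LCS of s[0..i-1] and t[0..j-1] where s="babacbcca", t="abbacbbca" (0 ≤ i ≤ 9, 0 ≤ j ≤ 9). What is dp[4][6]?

3

   ''  a  b  b  a  c  b  b  c  a
''  0  0  0  0  0  0  0  0  0  0
 b  0  0  1  1  1  1  1  1  1  1
 a  0  1  1  1  2  2  2  2  2  2
 b  0  1  2  2  2  2  3  3  3  3
 a  0  1  2  2  3  3  3  3  3  4
 c  0  1  2  2  3  4  4  4  4  4
 b  0  1  2  3  3  4  5  5  5  5
 c  0  1  2  3  3  4  5  5  6  6
 c  0  1  2  3  3  4  5  5  6  6
 a  0  1  2  3  4  4  5  5  6  7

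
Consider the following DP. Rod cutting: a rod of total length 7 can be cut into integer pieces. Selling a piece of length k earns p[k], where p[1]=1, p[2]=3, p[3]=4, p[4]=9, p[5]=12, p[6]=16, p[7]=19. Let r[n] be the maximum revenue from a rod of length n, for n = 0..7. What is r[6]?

   n    0    1    2    3    4    5    6    7
r[n]    0    1    3    4    9   12   16   19

16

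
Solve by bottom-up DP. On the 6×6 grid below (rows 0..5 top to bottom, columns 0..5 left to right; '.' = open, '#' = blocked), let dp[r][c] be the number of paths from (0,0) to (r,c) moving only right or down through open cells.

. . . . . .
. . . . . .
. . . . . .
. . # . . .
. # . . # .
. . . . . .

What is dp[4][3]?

r\c   0   1   2   3   4   5
  0   1   1   1   1   1   1
  1   1   2   3   4   5   6
  2   1   3   6  10  15  21
  3   1   4   0  10  25  46
  4   1   0   0  10   0  46
  5   1   1   1  11  11  57

10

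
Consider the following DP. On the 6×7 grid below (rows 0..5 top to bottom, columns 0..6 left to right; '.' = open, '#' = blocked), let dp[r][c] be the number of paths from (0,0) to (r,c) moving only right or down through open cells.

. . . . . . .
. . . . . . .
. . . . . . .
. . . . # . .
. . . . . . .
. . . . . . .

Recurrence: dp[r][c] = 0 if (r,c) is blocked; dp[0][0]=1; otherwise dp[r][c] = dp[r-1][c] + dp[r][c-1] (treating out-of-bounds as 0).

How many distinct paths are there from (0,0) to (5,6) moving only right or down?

r\c   0   1   2   3   4   5   6
  0   1   1   1   1   1   1   1
  1   1   2   3   4   5   6   7
  2   1   3   6  10  15  21  28
  3   1   4  10  20   0  21  49
  4   1   5  15  35  35  56 105
  5   1   6  21  56  91 147 252

252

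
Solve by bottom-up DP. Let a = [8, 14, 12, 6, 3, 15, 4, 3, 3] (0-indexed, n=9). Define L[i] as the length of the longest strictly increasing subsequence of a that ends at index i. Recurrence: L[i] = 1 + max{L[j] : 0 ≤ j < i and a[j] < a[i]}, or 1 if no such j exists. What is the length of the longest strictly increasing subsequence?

   i    0    1    2    3    4    5    6    7    8
a[i]    8   14   12    6    3   15    4    3    3
L[i]    1    2    2    1    1    3    2    1    1

3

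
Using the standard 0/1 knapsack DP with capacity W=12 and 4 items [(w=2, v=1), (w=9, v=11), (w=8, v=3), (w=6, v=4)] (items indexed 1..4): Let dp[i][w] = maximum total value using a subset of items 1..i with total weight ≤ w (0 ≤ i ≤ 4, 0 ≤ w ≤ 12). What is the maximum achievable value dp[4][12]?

12

i\w   0   1   2   3   4   5   6   7   8   9  10  11  12
  0   0   0   0   0   0   0   0   0   0   0   0   0   0
  1   0   0   1   1   1   1   1   1   1   1   1   1   1
  2   0   0   1   1   1   1   1   1   1  11  11  12  12
  3   0   0   1   1   1   1   1   1   3  11  11  12  12
  4   0   0   1   1   1   1   4   4   5  11  11  12  12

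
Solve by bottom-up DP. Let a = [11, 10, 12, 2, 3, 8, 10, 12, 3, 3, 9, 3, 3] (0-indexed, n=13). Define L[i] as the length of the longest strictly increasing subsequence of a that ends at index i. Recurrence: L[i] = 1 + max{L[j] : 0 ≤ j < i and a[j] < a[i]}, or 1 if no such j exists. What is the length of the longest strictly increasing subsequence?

5

   i    0    1    2    3    4    5    6    7    8    9   10   11   12
a[i]   11   10   12    2    3    8   10   12    3    3    9    3    3
L[i]    1    1    2    1    2    3    4    5    2    2    4    2    2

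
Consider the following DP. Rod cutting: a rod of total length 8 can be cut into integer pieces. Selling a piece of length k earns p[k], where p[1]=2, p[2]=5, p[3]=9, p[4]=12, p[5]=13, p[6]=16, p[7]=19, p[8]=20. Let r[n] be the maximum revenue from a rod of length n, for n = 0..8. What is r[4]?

12

   n    0    1    2    3    4    5    6    7    8
r[n]    0    2    5    9   12   14   18   21   24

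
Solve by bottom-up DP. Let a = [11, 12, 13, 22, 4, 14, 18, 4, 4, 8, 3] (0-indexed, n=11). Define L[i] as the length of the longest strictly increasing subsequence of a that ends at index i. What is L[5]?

   i    0    1    2    3    4    5    6    7    8    9   10
a[i]   11   12   13   22    4   14   18    4    4    8    3
L[i]    1    2    3    4    1    4    5    1    1    2    1

4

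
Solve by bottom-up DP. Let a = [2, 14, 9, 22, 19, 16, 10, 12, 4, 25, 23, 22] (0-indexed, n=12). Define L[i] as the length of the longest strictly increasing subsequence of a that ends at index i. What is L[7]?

   i    0    1    2    3    4    5    6    7    8    9   10   11
a[i]    2   14    9   22   19   16   10   12    4   25   23   22
L[i]    1    2    2    3    3    3    3    4    2    5    5    5

4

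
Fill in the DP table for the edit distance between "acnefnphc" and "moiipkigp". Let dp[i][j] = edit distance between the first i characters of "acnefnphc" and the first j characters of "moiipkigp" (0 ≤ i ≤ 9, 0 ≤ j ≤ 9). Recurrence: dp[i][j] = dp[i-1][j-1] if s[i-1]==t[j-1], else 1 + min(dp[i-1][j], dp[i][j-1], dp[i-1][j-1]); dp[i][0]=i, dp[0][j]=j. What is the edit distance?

9

   ''  m  o  i  i  p  k  i  g  p
''  0  1  2  3  4  5  6  7  8  9
 a  1  1  2  3  4  5  6  7  8  9
 c  2  2  2  3  4  5  6  7  8  9
 n  3  3  3  3  4  5  6  7  8  9
 e  4  4  4  4  4  5  6  7  8  9
 f  5  5  5  5  5  5  6  7  8  9
 n  6  6  6  6  6  6  6  7  8  9
 p  7  7  7  7  7  6  7  7  8  8
 h  8  8  8  8  8  7  7  8  8  9
 c  9  9  9  9  9  8  8  8  9  9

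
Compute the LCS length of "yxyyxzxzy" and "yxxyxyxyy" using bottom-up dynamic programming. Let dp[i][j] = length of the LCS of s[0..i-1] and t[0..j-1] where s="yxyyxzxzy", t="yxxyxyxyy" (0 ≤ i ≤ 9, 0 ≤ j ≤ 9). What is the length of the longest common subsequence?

6

   ''  y  x  x  y  x  y  x  y  y
''  0  0  0  0  0  0  0  0  0  0
 y  0  1  1  1  1  1  1  1  1  1
 x  0  1  2  2  2  2  2  2  2  2
 y  0  1  2  2  3  3  3  3  3  3
 y  0  1  2  2  3  3  4  4  4  4
 x  0  1  2  3  3  4  4  5  5  5
 z  0  1  2  3  3  4  4  5  5  5
 x  0  1  2  3  3  4  4  5  5  5
 z  0  1  2  3  3  4  4  5  5  5
 y  0  1  2  3  4  4  5  5  6  6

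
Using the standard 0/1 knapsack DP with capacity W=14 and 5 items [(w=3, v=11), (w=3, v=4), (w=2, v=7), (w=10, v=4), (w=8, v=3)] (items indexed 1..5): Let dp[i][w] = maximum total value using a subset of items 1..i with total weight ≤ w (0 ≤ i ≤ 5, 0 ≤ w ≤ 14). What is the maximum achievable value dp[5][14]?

i\w   0   1   2   3   4   5   6   7   8   9  10  11  12  13  14
  0   0   0   0   0   0   0   0   0   0   0   0   0   0   0   0
  1   0   0   0  11  11  11  11  11  11  11  11  11  11  11  11
  2   0   0   0  11  11  11  15  15  15  15  15  15  15  15  15
  3   0   0   7  11  11  18  18  18  22  22  22  22  22  22  22
  4   0   0   7  11  11  18  18  18  22  22  22  22  22  22  22
  5   0   0   7  11  11  18  18  18  22  22  22  22  22  22  22

22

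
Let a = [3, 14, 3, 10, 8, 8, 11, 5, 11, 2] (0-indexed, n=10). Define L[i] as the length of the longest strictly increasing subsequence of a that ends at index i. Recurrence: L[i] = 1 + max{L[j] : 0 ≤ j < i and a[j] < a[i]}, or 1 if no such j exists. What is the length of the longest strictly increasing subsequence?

3

   i    0    1    2    3    4    5    6    7    8    9
a[i]    3   14    3   10    8    8   11    5   11    2
L[i]    1    2    1    2    2    2    3    2    3    1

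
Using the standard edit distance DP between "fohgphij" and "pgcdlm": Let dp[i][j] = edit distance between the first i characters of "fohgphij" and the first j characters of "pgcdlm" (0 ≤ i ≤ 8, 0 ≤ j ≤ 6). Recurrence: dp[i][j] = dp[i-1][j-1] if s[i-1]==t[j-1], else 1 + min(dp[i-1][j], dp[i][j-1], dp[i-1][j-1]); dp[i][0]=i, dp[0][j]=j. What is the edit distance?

   ''  p  g  c  d  l  m
''  0  1  2  3  4  5  6
 f  1  1  2  3  4  5  6
 o  2  2  2  3  4  5  6
 h  3  3  3  3  4  5  6
 g  4  4  3  4  4  5  6
 p  5  4  4  4  5  5  6
 h  6  5  5  5  5  6  6
 i  7  6  6  6  6  6  7
 j  8  7  7  7  7  7  7

7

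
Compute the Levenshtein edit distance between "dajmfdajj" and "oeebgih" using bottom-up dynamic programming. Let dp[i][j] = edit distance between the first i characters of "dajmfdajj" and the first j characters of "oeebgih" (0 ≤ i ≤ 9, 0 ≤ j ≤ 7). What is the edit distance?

9

   ''  o  e  e  b  g  i  h
''  0  1  2  3  4  5  6  7
 d  1  1  2  3  4  5  6  7
 a  2  2  2  3  4  5  6  7
 j  3  3  3  3  4  5  6  7
 m  4  4  4  4  4  5  6  7
 f  5  5  5  5  5  5  6  7
 d  6  6  6  6  6  6  6  7
 a  7  7  7  7  7  7  7  7
 j  8  8  8  8  8  8  8  8
 j  9  9  9  9  9  9  9  9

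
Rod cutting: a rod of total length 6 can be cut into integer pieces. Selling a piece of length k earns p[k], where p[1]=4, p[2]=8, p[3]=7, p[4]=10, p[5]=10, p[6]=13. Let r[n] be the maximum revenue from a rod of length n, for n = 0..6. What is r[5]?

20

   n    0    1    2    3    4    5    6
r[n]    0    4    8   12   16   20   24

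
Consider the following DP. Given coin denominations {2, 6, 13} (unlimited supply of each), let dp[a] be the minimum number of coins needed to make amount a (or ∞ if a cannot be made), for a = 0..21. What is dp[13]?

1

 a  0  1  2  3  4  5  6  7  8  9 10 11 12 13 14 15 16 17 18 19 20 21
dp  0  -  1  -  2  -  1  -  2  -  3  -  2  1  3  2  4  3  3  2  4  3
(- denotes ∞ / unreachable)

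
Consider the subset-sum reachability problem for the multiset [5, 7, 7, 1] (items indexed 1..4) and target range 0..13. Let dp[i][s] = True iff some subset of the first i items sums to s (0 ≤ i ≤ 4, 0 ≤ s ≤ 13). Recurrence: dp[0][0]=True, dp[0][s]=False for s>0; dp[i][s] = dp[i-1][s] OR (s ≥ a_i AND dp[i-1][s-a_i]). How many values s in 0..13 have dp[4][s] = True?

8

i\s   0   1   2   3   4   5   6   7   8   9  10  11  12  13
  0   T   F   F   F   F   F   F   F   F   F   F   F   F   F
  1   T   F   F   F   F   T   F   F   F   F   F   F   F   F
  2   T   F   F   F   F   T   F   T   F   F   F   F   T   F
  3   T   F   F   F   F   T   F   T   F   F   F   F   T   F
  4   T   T   F   F   F   T   T   T   T   F   F   F   T   T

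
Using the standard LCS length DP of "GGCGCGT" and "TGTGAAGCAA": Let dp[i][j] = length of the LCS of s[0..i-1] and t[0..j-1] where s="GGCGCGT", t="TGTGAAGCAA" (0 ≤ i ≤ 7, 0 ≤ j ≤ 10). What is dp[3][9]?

   ''  T  G  T  G  A  A  G  C  A  A
''  0  0  0  0  0  0  0  0  0  0  0
 G  0  0  1  1  1  1  1  1  1  1  1
 G  0  0  1  1  2  2  2  2  2  2  2
 C  0  0  1  1  2  2  2  2  3  3  3
 G  0  0  1  1  2  2  2  3  3  3  3
 C  0  0  1  1  2  2  2  3  4  4  4
 G  0  0  1  1  2  2  2  3  4  4  4
 T  0  1  1  2  2  2  2  3  4  4  4

3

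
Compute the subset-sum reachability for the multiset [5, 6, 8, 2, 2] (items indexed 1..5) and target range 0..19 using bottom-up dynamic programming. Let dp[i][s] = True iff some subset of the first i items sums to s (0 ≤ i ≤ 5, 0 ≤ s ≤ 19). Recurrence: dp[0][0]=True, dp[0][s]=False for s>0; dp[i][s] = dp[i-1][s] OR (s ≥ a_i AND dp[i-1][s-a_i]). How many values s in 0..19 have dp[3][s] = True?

8

i\s   0   1   2   3   4   5   6   7   8   9  10  11  12  13  14  15  16  17  18  19
  0   T   F   F   F   F   F   F   F   F   F   F   F   F   F   F   F   F   F   F   F
  1   T   F   F   F   F   T   F   F   F   F   F   F   F   F   F   F   F   F   F   F
  2   T   F   F   F   F   T   T   F   F   F   F   T   F   F   F   F   F   F   F   F
  3   T   F   F   F   F   T   T   F   T   F   F   T   F   T   T   F   F   F   F   T
  4   T   F   T   F   F   T   T   T   T   F   T   T   F   T   T   T   T   F   F   T
  5   T   F   T   F   T   T   T   T   T   T   T   T   T   T   T   T   T   T   T   T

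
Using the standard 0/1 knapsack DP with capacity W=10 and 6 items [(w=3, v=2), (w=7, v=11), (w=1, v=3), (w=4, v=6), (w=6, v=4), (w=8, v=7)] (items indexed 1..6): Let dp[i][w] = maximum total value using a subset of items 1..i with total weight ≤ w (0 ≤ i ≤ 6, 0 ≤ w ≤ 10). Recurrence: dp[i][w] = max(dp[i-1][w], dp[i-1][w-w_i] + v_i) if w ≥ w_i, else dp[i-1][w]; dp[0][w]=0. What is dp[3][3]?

i\w   0   1   2   3   4   5   6   7   8   9  10
  0   0   0   0   0   0   0   0   0   0   0   0
  1   0   0   0   2   2   2   2   2   2   2   2
  2   0   0   0   2   2   2   2  11  11  11  13
  3   0   3   3   3   5   5   5  11  14  14  14
  4   0   3   3   3   6   9   9  11  14  14  14
  5   0   3   3   3   6   9   9  11  14  14  14
  6   0   3   3   3   6   9   9  11  14  14  14

3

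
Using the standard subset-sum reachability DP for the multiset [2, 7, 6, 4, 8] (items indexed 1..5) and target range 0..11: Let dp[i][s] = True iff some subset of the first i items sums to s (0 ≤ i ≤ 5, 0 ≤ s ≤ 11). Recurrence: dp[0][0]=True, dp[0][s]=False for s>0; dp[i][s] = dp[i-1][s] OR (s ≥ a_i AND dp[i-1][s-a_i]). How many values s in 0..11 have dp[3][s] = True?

6

i\s   0   1   2   3   4   5   6   7   8   9  10  11
  0   T   F   F   F   F   F   F   F   F   F   F   F
  1   T   F   T   F   F   F   F   F   F   F   F   F
  2   T   F   T   F   F   F   F   T   F   T   F   F
  3   T   F   T   F   F   F   T   T   T   T   F   F
  4   T   F   T   F   T   F   T   T   T   T   T   T
  5   T   F   T   F   T   F   T   T   T   T   T   T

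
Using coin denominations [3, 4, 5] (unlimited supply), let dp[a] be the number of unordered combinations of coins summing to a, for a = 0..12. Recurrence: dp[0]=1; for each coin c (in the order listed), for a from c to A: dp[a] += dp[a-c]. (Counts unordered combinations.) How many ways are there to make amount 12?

3

after  coin     0     1     2     3     4     5     6     7     8     9    10    11    12
          3     1     0     0     1     0     0     1     0     0     1     0     0     1
          4     1     0     0     1     1     0     1     1     1     1     1     1     2
          5     1     0     0     1     1     1     1     1     2     2     2     2     3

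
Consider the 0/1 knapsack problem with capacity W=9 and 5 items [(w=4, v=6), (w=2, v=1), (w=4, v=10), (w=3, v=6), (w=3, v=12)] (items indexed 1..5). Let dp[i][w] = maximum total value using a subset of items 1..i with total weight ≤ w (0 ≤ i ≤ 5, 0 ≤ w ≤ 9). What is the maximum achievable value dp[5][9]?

23

i\w   0   1   2   3   4   5   6   7   8   9
  0   0   0   0   0   0   0   0   0   0   0
  1   0   0   0   0   6   6   6   6   6   6
  2   0   0   1   1   6   6   7   7   7   7
  3   0   0   1   1  10  10  11  11  16  16
  4   0   0   1   6  10  10  11  16  16  17
  5   0   0   1  12  12  13  18  22  22  23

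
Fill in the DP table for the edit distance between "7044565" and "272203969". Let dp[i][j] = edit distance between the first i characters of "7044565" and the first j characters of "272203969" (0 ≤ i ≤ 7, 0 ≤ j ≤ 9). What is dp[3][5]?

   ''  2  7  2  2  0  3  9  6  9
''  0  1  2  3  4  5  6  7  8  9
 7  1  1  1  2  3  4  5  6  7  8
 0  2  2  2  2  3  3  4  5  6  7
 4  3  3  3  3  3  4  4  5  6  7
 4  4  4  4  4  4  4  5  5  6  7
 5  5  5  5  5  5  5  5  6  6  7
 6  6  6  6  6  6  6  6  6  6  7
 5  7  7  7  7  7  7  7  7  7  7

4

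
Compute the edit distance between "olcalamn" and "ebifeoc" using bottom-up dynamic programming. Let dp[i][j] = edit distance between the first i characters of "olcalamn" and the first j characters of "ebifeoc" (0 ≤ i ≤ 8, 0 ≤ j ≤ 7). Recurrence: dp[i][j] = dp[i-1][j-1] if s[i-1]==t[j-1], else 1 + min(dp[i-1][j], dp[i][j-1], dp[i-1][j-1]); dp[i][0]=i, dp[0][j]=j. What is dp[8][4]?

   ''  e  b  i  f  e  o  c
''  0  1  2  3  4  5  6  7
 o  1  1  2  3  4  5  5  6
 l  2  2  2  3  4  5  6  6
 c  3  3  3  3  4  5  6  6
 a  4  4  4  4  4  5  6  7
 l  5  5  5  5  5  5  6  7
 a  6  6  6  6  6  6  6  7
 m  7  7  7  7  7  7  7  7
 n  8  8  8  8  8  8  8  8

8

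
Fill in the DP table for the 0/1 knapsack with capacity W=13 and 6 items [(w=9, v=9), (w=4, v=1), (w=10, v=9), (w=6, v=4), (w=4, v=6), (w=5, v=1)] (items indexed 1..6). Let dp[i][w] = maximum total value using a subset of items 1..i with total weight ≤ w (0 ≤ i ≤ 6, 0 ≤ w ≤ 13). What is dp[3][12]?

9

i\w   0   1   2   3   4   5   6   7   8   9  10  11  12  13
  0   0   0   0   0   0   0   0   0   0   0   0   0   0   0
  1   0   0   0   0   0   0   0   0   0   9   9   9   9   9
  2   0   0   0   0   1   1   1   1   1   9   9   9   9  10
  3   0   0   0   0   1   1   1   1   1   9   9   9   9  10
  4   0   0   0   0   1   1   4   4   4   9   9   9   9  10
  5   0   0   0   0   6   6   6   6   7   9  10  10  10  15
  6   0   0   0   0   6   6   6   6   7   9  10  10  10  15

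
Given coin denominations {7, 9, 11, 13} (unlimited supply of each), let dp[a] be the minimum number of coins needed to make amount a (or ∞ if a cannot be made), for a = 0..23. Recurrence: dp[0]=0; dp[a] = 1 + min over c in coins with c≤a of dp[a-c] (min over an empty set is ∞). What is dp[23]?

 a  0  1  2  3  4  5  6  7  8  9 10 11 12 13 14 15 16 17 18 19 20 21 22 23
dp  0  -  -  -  -  -  -  1  -  1  -  1  -  1  2  -  2  -  2  -  2  3  2  3
(- denotes ∞ / unreachable)

3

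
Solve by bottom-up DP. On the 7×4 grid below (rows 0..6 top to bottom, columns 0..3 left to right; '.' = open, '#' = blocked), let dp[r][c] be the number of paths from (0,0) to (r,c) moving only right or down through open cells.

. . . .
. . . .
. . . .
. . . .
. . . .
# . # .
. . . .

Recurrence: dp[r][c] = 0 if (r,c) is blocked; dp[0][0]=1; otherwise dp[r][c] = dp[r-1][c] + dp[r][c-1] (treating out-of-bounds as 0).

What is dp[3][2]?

10

r\c   0   1   2   3
  0   1   1   1   1
  1   1   2   3   4
  2   1   3   6  10
  3   1   4  10  20
  4   1   5  15  35
  5   0   5   0  35
  6   0   5   5  40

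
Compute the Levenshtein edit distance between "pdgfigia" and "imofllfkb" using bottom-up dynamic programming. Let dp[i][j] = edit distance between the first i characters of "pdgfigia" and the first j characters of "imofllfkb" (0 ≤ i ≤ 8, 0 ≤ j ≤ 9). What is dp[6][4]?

   ''  i  m  o  f  l  l  f  k  b
''  0  1  2  3  4  5  6  7  8  9
 p  1  1  2  3  4  5  6  7  8  9
 d  2  2  2  3  4  5  6  7  8  9
 g  3  3  3  3  4  5  6  7  8  9
 f  4  4  4  4  3  4  5  6  7  8
 i  5  4  5  5  4  4  5  6  7  8
 g  6  5  5  6  5  5  5  6  7  8
 i  7  6  6  6  6  6  6  6  7  8
 a  8  7  7  7  7  7  7  7  7  8

5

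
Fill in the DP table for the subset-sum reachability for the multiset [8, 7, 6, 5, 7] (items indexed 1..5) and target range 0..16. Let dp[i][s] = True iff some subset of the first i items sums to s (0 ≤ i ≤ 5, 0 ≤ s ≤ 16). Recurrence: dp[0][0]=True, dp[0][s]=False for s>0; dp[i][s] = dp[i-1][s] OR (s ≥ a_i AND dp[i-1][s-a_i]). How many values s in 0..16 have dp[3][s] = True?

i\s   0   1   2   3   4   5   6   7   8   9  10  11  12  13  14  15  16
  0   T   F   F   F   F   F   F   F   F   F   F   F   F   F   F   F   F
  1   T   F   F   F   F   F   F   F   T   F   F   F   F   F   F   F   F
  2   T   F   F   F   F   F   F   T   T   F   F   F   F   F   F   T   F
  3   T   F   F   F   F   F   T   T   T   F   F   F   F   T   T   T   F
  4   T   F   F   F   F   T   T   T   T   F   F   T   T   T   T   T   F
  5   T   F   F   F   F   T   T   T   T   F   F   T   T   T   T   T   F

7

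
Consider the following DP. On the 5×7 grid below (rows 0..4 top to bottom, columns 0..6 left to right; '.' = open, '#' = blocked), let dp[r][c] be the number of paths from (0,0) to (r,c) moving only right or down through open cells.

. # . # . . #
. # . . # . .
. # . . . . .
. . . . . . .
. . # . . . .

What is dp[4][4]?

r\c   0   1   2   3   4   5   6
  0   1   0   0   0   0   0   0
  1   1   0   0   0   0   0   0
  2   1   0   0   0   0   0   0
  3   1   1   1   1   1   1   1
  4   1   2   0   1   2   3   4

2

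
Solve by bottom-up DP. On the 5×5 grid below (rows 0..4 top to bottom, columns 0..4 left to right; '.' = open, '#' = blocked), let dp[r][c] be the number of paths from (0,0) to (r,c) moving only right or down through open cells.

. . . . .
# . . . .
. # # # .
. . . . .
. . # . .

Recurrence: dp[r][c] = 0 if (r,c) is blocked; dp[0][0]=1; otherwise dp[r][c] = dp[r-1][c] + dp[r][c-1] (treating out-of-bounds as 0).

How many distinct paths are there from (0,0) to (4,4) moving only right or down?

4

r\c   0   1   2   3   4
  0   1   1   1   1   1
  1   0   1   2   3   4
  2   0   0   0   0   4
  3   0   0   0   0   4
  4   0   0   0   0   4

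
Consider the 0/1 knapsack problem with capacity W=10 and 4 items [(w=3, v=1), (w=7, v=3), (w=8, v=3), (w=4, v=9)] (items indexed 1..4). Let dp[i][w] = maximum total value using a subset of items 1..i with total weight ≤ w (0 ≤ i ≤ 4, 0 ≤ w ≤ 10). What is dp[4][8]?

10

i\w   0   1   2   3   4   5   6   7   8   9  10
  0   0   0   0   0   0   0   0   0   0   0   0
  1   0   0   0   1   1   1   1   1   1   1   1
  2   0   0   0   1   1   1   1   3   3   3   4
  3   0   0   0   1   1   1   1   3   3   3   4
  4   0   0   0   1   9   9   9  10  10  10  10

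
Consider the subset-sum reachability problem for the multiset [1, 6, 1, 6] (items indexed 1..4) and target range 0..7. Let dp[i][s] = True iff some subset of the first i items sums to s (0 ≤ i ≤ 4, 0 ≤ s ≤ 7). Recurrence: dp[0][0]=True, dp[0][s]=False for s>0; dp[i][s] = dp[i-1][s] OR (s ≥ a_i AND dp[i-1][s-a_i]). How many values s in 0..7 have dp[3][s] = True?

5

i\s   0   1   2   3   4   5   6   7
  0   T   F   F   F   F   F   F   F
  1   T   T   F   F   F   F   F   F
  2   T   T   F   F   F   F   T   T
  3   T   T   T   F   F   F   T   T
  4   T   T   T   F   F   F   T   T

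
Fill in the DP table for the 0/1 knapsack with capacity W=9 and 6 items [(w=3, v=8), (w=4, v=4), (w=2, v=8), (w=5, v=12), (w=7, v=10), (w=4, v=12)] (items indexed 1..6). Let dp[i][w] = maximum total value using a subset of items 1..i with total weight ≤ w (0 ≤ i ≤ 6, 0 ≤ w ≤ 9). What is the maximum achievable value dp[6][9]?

i\w   0   1   2   3   4   5   6   7   8   9
  0   0   0   0   0   0   0   0   0   0   0
  1   0   0   0   8   8   8   8   8   8   8
  2   0   0   0   8   8   8   8  12  12  12
  3   0   0   8   8   8  16  16  16  16  20
  4   0   0   8   8   8  16  16  20  20  20
  5   0   0   8   8   8  16  16  20  20  20
  6   0   0   8   8  12  16  20  20  20  28

28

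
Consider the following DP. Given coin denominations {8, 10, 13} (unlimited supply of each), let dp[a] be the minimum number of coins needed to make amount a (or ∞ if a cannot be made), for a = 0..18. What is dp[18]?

2

 a  0  1  2  3  4  5  6  7  8  9 10 11 12 13 14 15 16 17 18
dp  0  -  -  -  -  -  -  -  1  -  1  -  -  1  -  -  2  -  2
(- denotes ∞ / unreachable)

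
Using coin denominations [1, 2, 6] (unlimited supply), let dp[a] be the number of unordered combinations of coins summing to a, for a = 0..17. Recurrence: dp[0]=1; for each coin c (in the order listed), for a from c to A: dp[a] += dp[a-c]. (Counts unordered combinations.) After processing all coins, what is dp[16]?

18

after  coin     0     1     2     3     4     5     6     7     8     9    10    11    12    13    14    15    16    17
          1     1     1     1     1     1     1     1     1     1     1     1     1     1     1     1     1     1     1
          2     1     1     2     2     3     3     4     4     5     5     6     6     7     7     8     8     9     9
          6     1     1     2     2     3     3     5     5     7     7     9     9    12    12    15    15    18    18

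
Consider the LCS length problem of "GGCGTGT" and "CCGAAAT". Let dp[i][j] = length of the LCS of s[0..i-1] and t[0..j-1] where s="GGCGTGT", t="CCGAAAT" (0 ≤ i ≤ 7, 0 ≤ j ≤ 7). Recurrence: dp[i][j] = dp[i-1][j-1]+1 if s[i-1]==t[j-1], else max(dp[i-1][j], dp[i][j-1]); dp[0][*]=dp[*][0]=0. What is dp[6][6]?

   ''  C  C  G  A  A  A  T
''  0  0  0  0  0  0  0  0
 G  0  0  0  1  1  1  1  1
 G  0  0  0  1  1  1  1  1
 C  0  1  1  1  1  1  1  1
 G  0  1  1  2  2  2  2  2
 T  0  1  1  2  2  2  2  3
 G  0  1  1  2  2  2  2  3
 T  0  1  1  2  2  2  2  3

2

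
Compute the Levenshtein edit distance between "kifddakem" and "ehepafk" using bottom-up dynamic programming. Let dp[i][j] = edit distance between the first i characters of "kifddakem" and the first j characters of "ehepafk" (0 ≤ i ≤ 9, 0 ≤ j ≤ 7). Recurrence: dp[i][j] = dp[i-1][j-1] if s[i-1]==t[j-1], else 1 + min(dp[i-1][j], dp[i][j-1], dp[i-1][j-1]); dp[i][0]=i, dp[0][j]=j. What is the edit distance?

   ''  e  h  e  p  a  f  k
''  0  1  2  3  4  5  6  7
 k  1  1  2  3  4  5  6  6
 i  2  2  2  3  4  5  6  7
 f  3  3  3  3  4  5  5  6
 d  4  4  4  4  4  5  6  6
 d  5  5  5  5  5  5  6  7
 a  6  6  6  6  6  5  6  7
 k  7  7  7  7  7  6  6  6
 e  8  7  8  7  8  7  7  7
 m  9  8  8  8  8  8  8  8

8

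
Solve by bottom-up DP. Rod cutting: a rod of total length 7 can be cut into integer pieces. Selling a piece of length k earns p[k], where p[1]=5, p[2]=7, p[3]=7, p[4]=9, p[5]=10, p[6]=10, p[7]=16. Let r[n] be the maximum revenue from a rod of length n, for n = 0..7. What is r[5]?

25

   n    0    1    2    3    4    5    6    7
r[n]    0    5   10   15   20   25   30   35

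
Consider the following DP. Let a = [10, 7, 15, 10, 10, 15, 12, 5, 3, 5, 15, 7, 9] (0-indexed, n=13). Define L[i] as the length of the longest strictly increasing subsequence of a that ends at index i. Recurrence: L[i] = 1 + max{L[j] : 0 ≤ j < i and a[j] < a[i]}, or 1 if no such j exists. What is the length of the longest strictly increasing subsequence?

4

   i    0    1    2    3    4    5    6    7    8    9   10   11   12
a[i]   10    7   15   10   10   15   12    5    3    5   15    7    9
L[i]    1    1    2    2    2    3    3    1    1    2    4    3    4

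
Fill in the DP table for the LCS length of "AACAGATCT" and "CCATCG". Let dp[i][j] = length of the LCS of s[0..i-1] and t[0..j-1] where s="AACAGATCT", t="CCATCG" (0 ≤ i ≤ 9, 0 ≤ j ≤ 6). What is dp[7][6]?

3

   ''  C  C  A  T  C  G
''  0  0  0  0  0  0  0
 A  0  0  0  1  1  1  1
 A  0  0  0  1  1  1  1
 C  0  1  1  1  1  2  2
 A  0  1  1  2  2  2  2
 G  0  1  1  2  2  2  3
 A  0  1  1  2  2  2  3
 T  0  1  1  2  3  3  3
 C  0  1  2  2  3  4  4
 T  0  1  2  2  3  4  4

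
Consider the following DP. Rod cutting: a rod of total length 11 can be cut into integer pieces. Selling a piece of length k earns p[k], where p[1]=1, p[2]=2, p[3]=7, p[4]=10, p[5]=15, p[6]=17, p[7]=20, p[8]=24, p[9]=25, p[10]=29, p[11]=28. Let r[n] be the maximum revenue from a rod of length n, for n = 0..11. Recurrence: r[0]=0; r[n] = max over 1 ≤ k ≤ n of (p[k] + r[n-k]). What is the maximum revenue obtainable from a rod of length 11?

32

   n    0    1    2    3    4    5    6    7    8    9   10   11
r[n]    0    1    2    7   10   15   17   20   24   25   30   32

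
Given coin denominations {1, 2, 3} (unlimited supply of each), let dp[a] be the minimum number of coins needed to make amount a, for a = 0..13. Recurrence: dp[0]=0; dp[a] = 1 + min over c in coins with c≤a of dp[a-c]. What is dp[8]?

3

 a  0  1  2  3  4  5  6  7  8  9 10 11 12 13
dp  0  1  1  1  2  2  2  3  3  3  4  4  4  5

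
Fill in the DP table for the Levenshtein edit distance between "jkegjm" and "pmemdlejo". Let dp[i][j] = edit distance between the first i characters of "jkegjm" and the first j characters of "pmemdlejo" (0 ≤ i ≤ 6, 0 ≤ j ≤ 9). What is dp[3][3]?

2

   ''  p  m  e  m  d  l  e  j  o
''  0  1  2  3  4  5  6  7  8  9
 j  1  1  2  3  4  5  6  7  7  8
 k  2  2  2  3  4  5  6  7  8  8
 e  3  3  3  2  3  4  5  6  7  8
 g  4  4  4  3  3  4  5  6  7  8
 j  5  5  5  4  4  4  5  6  6  7
 m  6  6  5  5  4  5  5  6  7  7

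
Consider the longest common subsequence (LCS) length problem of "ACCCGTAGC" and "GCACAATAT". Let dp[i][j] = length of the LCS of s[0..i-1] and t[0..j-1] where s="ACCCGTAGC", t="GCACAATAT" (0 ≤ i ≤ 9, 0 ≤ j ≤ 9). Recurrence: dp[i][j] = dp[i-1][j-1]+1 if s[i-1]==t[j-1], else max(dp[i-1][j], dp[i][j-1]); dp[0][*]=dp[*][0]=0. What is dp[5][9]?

   ''  G  C  A  C  A  A  T  A  T
''  0  0  0  0  0  0  0  0  0  0
 A  0  0  0  1  1  1  1  1  1  1
 C  0  0  1  1  2  2  2  2  2  2
 C  0  0  1  1  2  2  2  2  2  2
 C  0  0  1  1  2  2  2  2  2  2
 G  0  1  1  1  2  2  2  2  2  2
 T  0  1  1  1  2  2  2  3  3  3
 A  0  1  1  2  2  3  3  3  4  4
 G  0  1  1  2  2  3  3  3  4  4
 C  0  1  2  2  3  3  3  3  4  4

2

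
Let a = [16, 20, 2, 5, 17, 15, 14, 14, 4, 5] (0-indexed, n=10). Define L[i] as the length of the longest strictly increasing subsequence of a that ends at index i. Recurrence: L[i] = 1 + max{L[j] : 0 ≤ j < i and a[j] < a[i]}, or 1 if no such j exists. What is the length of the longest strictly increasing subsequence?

3

   i    0    1    2    3    4    5    6    7    8    9
a[i]   16   20    2    5   17   15   14   14    4    5
L[i]    1    2    1    2    3    3    3    3    2    3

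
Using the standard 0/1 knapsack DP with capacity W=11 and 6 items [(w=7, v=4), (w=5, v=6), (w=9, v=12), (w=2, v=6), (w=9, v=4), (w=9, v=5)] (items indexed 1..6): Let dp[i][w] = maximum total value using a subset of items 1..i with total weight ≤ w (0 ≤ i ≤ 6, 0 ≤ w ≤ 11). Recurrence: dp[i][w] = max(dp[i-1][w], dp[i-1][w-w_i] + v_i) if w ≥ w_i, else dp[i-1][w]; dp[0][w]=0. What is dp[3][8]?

i\w   0   1   2   3   4   5   6   7   8   9  10  11
  0   0   0   0   0   0   0   0   0   0   0   0   0
  1   0   0   0   0   0   0   0   4   4   4   4   4
  2   0   0   0   0   0   6   6   6   6   6   6   6
  3   0   0   0   0   0   6   6   6   6  12  12  12
  4   0   0   6   6   6   6   6  12  12  12  12  18
  5   0   0   6   6   6   6   6  12  12  12  12  18
  6   0   0   6   6   6   6   6  12  12  12  12  18

6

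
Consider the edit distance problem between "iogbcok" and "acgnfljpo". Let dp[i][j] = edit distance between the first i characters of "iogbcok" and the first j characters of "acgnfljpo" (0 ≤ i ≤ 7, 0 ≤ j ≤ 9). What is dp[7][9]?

8

   ''  a  c  g  n  f  l  j  p  o
''  0  1  2  3  4  5  6  7  8  9
 i  1  1  2  3  4  5  6  7  8  9
 o  2  2  2  3  4  5  6  7  8  8
 g  3  3  3  2  3  4  5  6  7  8
 b  4  4  4  3  3  4  5  6  7  8
 c  5  5  4  4  4  4  5  6  7  8
 o  6  6  5  5  5  5  5  6  7  7
 k  7  7  6  6  6  6  6  6  7  8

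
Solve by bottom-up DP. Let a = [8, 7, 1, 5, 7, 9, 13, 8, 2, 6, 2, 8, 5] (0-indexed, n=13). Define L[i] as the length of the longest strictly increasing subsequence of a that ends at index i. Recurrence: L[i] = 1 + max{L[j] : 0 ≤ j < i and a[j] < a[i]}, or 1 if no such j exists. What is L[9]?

3

   i    0    1    2    3    4    5    6    7    8    9   10   11   12
a[i]    8    7    1    5    7    9   13    8    2    6    2    8    5
L[i]    1    1    1    2    3    4    5    4    2    3    2    4    3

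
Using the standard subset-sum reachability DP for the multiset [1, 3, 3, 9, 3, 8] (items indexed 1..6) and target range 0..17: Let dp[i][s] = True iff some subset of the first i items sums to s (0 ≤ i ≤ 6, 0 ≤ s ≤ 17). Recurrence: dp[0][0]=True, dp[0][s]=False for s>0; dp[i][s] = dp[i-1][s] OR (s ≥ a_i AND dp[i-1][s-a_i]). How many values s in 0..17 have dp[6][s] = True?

16

i\s   0   1   2   3   4   5   6   7   8   9  10  11  12  13  14  15  16  17
  0   T   F   F   F   F   F   F   F   F   F   F   F   F   F   F   F   F   F
  1   T   T   F   F   F   F   F   F   F   F   F   F   F   F   F   F   F   F
  2   T   T   F   T   T   F   F   F   F   F   F   F   F   F   F   F   F   F
  3   T   T   F   T   T   F   T   T   F   F   F   F   F   F   F   F   F   F
  4   T   T   F   T   T   F   T   T   F   T   T   F   T   T   F   T   T   F
  5   T   T   F   T   T   F   T   T   F   T   T   F   T   T   F   T   T   F
  6   T   T   F   T   T   F   T   T   T   T   T   T   T   T   T   T   T   T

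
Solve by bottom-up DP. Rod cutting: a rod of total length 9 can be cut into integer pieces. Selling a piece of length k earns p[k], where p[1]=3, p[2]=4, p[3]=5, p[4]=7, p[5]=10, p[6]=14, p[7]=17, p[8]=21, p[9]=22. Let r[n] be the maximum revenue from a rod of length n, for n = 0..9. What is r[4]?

   n    0    1    2    3    4    5    6    7    8    9
r[n]    0    3    6    9   12   15   18   21   24   27

12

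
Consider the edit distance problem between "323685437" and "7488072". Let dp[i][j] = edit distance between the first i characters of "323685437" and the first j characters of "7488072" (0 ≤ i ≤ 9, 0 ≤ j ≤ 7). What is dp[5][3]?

4

   ''  7  4  8  8  0  7  2
''  0  1  2  3  4  5  6  7
 3  1  1  2  3  4  5  6  7
 2  2  2  2  3  4  5  6  6
 3  3  3  3  3  4  5  6  7
 6  4  4  4  4  4  5  6  7
 8  5  5  5  4  4  5  6  7
 5  6  6  6  5  5  5  6  7
 4  7  7  6  6  6  6  6  7
 3  8  8  7  7  7  7  7  7
 7  9  8  8  8  8  8  7  8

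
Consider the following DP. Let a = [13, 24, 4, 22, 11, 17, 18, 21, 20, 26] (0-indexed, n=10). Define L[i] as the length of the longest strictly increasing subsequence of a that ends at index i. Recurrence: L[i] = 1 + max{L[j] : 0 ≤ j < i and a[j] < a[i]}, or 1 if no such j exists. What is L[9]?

6

   i    0    1    2    3    4    5    6    7    8    9
a[i]   13   24    4   22   11   17   18   21   20   26
L[i]    1    2    1    2    2    3    4    5    5    6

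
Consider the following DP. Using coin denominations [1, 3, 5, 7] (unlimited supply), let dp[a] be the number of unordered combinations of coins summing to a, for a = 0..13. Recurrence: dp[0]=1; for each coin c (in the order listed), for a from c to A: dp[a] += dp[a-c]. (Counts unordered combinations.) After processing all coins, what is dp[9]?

7

after  coin     0     1     2     3     4     5     6     7     8     9    10    11    12    13
          1     1     1     1     1     1     1     1     1     1     1     1     1     1     1
          3     1     1     1     2     2     2     3     3     3     4     4     4     5     5
          5     1     1     1     2     2     3     4     4     5     6     7     8     9    10
          7     1     1     1     2     2     3     4     5     6     7     9    10    12    14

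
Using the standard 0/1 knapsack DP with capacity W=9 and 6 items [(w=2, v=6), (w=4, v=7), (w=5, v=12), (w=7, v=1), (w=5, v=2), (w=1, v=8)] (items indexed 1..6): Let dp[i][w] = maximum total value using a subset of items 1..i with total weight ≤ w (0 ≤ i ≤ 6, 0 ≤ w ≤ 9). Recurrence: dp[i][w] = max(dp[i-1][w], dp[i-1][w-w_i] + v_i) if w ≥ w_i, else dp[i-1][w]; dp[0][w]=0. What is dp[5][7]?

18

i\w   0   1   2   3   4   5   6   7   8   9
  0   0   0   0   0   0   0   0   0   0   0
  1   0   0   6   6   6   6   6   6   6   6
  2   0   0   6   6   7   7  13  13  13  13
  3   0   0   6   6   7  12  13  18  18  19
  4   0   0   6   6   7  12  13  18  18  19
  5   0   0   6   6   7  12  13  18  18  19
  6   0   8   8  14  14  15  20  21  26  26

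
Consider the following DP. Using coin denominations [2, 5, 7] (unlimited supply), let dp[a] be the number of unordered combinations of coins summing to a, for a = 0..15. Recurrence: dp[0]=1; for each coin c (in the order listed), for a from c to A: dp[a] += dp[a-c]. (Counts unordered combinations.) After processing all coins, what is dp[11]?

2

after  coin     0     1     2     3     4     5     6     7     8     9    10    11    12    13    14    15
          2     1     0     1     0     1     0     1     0     1     0     1     0     1     0     1     0
          5     1     0     1     0     1     1     1     1     1     1     2     1     2     1     2     2
          7     1     0     1     0     1     1     1     2     1     2     2     2     3     2     4     3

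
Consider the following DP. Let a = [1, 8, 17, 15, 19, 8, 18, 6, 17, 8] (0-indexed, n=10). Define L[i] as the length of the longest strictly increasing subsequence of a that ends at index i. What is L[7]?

2

   i    0    1    2    3    4    5    6    7    8    9
a[i]    1    8   17   15   19    8   18    6   17    8
L[i]    1    2    3    3    4    2    4    2    4    3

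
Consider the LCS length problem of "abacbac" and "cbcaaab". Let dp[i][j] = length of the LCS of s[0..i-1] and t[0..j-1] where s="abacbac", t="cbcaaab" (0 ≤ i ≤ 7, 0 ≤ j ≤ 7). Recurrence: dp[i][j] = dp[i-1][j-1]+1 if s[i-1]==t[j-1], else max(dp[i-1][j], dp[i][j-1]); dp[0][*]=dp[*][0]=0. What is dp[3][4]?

2

   ''  c  b  c  a  a  a  b
''  0  0  0  0  0  0  0  0
 a  0  0  0  0  1  1  1  1
 b  0  0  1  1  1  1  1  2
 a  0  0  1  1  2  2  2  2
 c  0  1  1  2  2  2  2  2
 b  0  1  2  2  2  2  2  3
 a  0  1  2  2  3  3  3  3
 c  0  1  2  3  3  3  3  3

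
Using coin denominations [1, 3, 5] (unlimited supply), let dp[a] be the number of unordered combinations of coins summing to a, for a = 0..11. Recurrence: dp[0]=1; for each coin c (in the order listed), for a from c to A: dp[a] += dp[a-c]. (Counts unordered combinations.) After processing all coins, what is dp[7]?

4

after  coin     0     1     2     3     4     5     6     7     8     9    10    11
          1     1     1     1     1     1     1     1     1     1     1     1     1
          3     1     1     1     2     2     2     3     3     3     4     4     4
          5     1     1     1     2     2     3     4     4     5     6     7     8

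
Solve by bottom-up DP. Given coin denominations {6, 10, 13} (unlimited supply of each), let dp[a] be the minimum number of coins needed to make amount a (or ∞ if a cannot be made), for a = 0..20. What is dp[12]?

2

 a  0  1  2  3  4  5  6  7  8  9 10 11 12 13 14 15 16 17 18 19 20
dp  0  -  -  -  -  -  1  -  -  -  1  -  2  1  -  -  2  -  3  2  2
(- denotes ∞ / unreachable)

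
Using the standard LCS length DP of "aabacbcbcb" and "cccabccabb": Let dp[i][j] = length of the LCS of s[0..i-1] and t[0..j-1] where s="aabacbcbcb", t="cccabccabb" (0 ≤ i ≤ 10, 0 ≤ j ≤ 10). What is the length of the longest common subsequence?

   ''  c  c  c  a  b  c  c  a  b  b
''  0  0  0  0  0  0  0  0  0  0  0
 a  0  0  0  0  1  1  1  1  1  1  1
 a  0  0  0  0  1  1  1  1  2  2  2
 b  0  0  0  0  1  2  2  2  2  3  3
 a  0  0  0  0  1  2  2  2  3  3  3
 c  0  1  1  1  1  2  3  3  3  3  3
 b  0  1  1  1  1  2  3  3  3  4  4
 c  0  1  2  2  2  2  3  4  4  4  4
 b  0  1  2  2  2  3  3  4  4  5  5
 c  0  1  2  3  3  3  4  4  4  5  5
 b  0  1  2  3  3  4  4  4  4  5  6

6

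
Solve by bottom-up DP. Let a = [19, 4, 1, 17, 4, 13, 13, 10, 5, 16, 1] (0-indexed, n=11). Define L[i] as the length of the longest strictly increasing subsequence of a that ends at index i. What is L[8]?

3

   i    0    1    2    3    4    5    6    7    8    9   10
a[i]   19    4    1   17    4   13   13   10    5   16    1
L[i]    1    1    1    2    2    3    3    3    3    4    1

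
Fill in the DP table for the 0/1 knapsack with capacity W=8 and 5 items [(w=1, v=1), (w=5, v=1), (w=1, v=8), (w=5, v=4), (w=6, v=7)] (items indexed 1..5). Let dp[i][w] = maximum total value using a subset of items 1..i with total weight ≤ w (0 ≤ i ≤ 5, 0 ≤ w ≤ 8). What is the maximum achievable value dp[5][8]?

16

i\w   0   1   2   3   4   5   6   7   8
  0   0   0   0   0   0   0   0   0   0
  1   0   1   1   1   1   1   1   1   1
  2   0   1   1   1   1   1   2   2   2
  3   0   8   9   9   9   9   9  10  10
  4   0   8   9   9   9   9  12  13  13
  5   0   8   9   9   9   9  12  15  16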